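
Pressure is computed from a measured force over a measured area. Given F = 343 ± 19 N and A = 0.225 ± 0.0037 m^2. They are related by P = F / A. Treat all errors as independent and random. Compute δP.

88.1 Pa

For a monomial P ∝ F, A^-1, fractional errors add in quadrature:
  (1·δF/F)² = (1×0.0554)² = 0.00307;  (-1·δA/A)² = (-1×0.0164)² = 0.000270
δP/P = √(0.00334) = 0.0578
P = 1520 Pa, so δP = 0.0578 × 1520 = 88.1 Pa.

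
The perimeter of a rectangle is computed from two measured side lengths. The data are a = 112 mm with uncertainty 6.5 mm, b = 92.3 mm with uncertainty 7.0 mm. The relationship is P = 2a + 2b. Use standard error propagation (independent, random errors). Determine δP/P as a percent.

For a sum/difference, combine absolute errors in quadrature:
  (2·δa)² = 169;  (2·δb)² = 196
δP = √(365) = 19.1 mm
P = 409 mm, so δP/P = 19.1/409 = 0.0468.

4.68%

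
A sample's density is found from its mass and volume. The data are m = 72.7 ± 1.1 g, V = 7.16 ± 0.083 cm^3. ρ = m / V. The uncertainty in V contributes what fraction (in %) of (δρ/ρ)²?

(δρ/ρ)² = (1·δm/m)² + (-1·δV/V)²
  m term: (1×0.0151)² = 0.000229
  V term: (-1×0.0116)² = 0.000134
Total = 0.000363. Share from V = 0.000134/0.000363 = 0.370.

37.0%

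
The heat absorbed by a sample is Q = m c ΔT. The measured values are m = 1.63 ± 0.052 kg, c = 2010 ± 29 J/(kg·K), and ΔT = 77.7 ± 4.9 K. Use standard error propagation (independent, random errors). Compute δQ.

18400 J

Since Q is a product/quotient, work with relative uncertainties:
  (1·δm/m)² = (1×0.0319)² = 0.00102;  (1·δc/c)² = (1×0.0144)² = 0.000208;  (1·δΔT/ΔT)² = (1×0.0631)² = 0.00398
δQ/Q = √(0.00520) = 0.0721
Q = 2.55e+05 J, so δQ = 0.0721 × 2.55e+05 = 18400 J.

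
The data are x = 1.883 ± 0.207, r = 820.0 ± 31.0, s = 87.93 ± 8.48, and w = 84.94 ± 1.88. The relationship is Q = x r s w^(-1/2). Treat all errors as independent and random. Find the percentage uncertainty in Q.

15.1%

Each factor contributes (exponent × relative error)² to (δQ/Q)²:
  (1·δx/x)² = (1×0.110)² = 0.0121;  (1·δr/r)² = (1×0.0378)² = 0.00143;  (1·δs/s)² = (1×0.0964)² = 0.00930;  (−½·δw/w)² = (-0.5×0.0221)² = 0.000122
δQ/Q = √(0.0229) = 0.151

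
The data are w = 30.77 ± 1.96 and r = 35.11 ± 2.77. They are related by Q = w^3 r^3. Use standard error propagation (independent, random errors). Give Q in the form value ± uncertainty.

(1.261 ± 0.384) × 10^9

Since Q is a product/quotient, work with relative uncertainties:
  (3·δw/w)² = (3×0.0637)² = 0.0365;  (3·δr/r)² = (3×0.0789)² = 0.0560
δQ/Q = √(0.0925) = 0.304
Q = 1.261e+09, so δQ = 0.304 × 1.261e+09 = 3.84e+08.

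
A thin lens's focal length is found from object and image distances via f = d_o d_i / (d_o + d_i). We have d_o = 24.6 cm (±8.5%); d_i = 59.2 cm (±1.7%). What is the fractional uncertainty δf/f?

∂f/∂d_o = (d_i/(d_o+d_i))² = 0.499;  ∂f/∂d_i = (d_o/(d_o+d_i))² = 0.0862
δf = √((∂f/∂d_o · δd_o)² + (∂f/∂d_i · δd_i)²) = √(1.09 + 0.00752) = 1.05 cm
f = 17.4 cm, so δf/f = 1.05/17.4 = 0.0603.

0.0603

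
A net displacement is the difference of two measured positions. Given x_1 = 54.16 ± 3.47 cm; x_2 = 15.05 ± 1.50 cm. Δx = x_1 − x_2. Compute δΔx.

Δx is a linear combination, so absolute uncertainties add in quadrature:
  (δx_1)² = 12.0;  (δx_2)² = 2.25
δΔx = √(14.3) = 3.78 cm

3.78 cm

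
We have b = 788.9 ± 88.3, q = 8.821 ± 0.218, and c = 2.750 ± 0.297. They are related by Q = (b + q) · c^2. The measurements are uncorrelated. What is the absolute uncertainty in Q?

Let u = b + q = 797.7. δu = √(δb² + δq²) = √(7800 + 0.0475) = 88.3, so δu/u = 0.111.
Q is then a monomial in u, c:
δQ/Q = √((δu/u)² + (2·δc/c)²) = √(0.0123 + 0.0467) = 0.243
Q = 6033, so δQ = 0.243 × 6033 = 1460.

1460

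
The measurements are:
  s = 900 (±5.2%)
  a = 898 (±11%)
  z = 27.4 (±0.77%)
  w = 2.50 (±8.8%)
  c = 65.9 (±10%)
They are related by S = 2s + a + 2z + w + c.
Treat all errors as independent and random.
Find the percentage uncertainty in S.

Each term contributes (cᵢ δxᵢ)² to (δS)²:
  (2·δs)² = 8760;  (δa)² = 9760;  (2·δz)² = 0.178;  (δw)² = 0.0484;  (δc)² = 43.4
δS = √(18600) = 136
S = 2820, so δS/S = 136/2820 = 0.0483.

4.83%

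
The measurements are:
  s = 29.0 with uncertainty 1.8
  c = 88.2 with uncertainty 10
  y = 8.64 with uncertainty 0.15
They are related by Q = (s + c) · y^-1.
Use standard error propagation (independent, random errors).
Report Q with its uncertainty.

Let u = s + c = 117. δu = √(δs² + δc²) = √(3.24 + 100) = 10.2, so δu/u = 0.0867.
Q is then a monomial in u, y:
δQ/Q = √((δu/u)² + (-1·δy/y)²) = √(0.00752 + 0.000301) = 0.0884
Q = 13.6, so δQ = 0.0884 × 13.6 = 1.20.

13.6 ± 1.20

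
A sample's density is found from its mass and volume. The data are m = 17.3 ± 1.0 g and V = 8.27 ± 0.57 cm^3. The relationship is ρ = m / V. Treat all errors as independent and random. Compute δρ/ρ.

0.0900

Products/powers → add relative errors in quadrature, weighted by exponent:
  (1·δm/m)² = (1×0.0578)² = 0.00334;  (-1·δV/V)² = (-1×0.0689)² = 0.00475
δρ/ρ = √(0.00809) = 0.0900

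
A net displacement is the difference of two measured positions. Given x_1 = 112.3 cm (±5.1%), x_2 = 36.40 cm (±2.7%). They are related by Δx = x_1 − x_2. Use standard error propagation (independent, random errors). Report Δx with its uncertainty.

Δx is a linear combination, so absolute uncertainties add in quadrature:
  (δx_1)² = 32.8;  (δx_2)² = 0.966
δΔx = √(33.8) = 5.81 cm
Δx = 75.90 cm.

75.90 ± 5.81 cm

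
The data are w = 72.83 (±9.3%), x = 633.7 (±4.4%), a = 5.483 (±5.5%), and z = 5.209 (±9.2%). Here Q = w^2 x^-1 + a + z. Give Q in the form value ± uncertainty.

Let p = w^2·x^-1 = 8.370. δp/p = √((2·δw/w)² + (-1·δx/x)²) = √(0.0346 + 0.00194) = 0.191, so δp = 1.60.
Q = p + a + z: δQ = √(δp² + δa² + δz²) = √(2.56 + 0.0909 + 0.230) = 1.70
Q = 19.06.

19.06 ± 1.70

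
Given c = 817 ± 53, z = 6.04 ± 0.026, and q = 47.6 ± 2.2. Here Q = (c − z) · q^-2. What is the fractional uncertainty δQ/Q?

Let u = c − z = 811. δu = √(δc² + δz²) = √(2810 + 0.000676) = 53.0, so δu/u = 0.0654.
Q is then a monomial in u, q:
δQ/Q = √((δu/u)² + (-2·δq/q)²) = √(0.00427 + 0.00854) = 0.113

0.113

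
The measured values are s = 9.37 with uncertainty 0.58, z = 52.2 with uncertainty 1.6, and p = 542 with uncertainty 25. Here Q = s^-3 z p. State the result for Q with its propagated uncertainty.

For a monomial Q ∝ s^-3, z, p, fractional errors add in quadrature:
  (-3·δs/s)² = (-3×0.0619)² = 0.0345;  (1·δz/z)² = (1×0.0307)² = 0.000940;  (1·δp/p)² = (1×0.0461)² = 0.00213
δQ/Q = √(0.0376) = 0.194
Q = 34.4, so δQ = 0.194 × 34.4 = 6.66.

34.4 ± 6.66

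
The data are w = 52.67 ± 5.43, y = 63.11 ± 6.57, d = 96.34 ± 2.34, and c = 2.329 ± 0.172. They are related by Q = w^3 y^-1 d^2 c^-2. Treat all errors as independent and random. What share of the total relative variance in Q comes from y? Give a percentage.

8.29%

(δQ/Q)² = (3·δw/w)² + (-1·δy/y)² + (2·δd/d)² + (-2·δc/c)²
  w term: (3×0.103)² = 0.0957
  y term: (-1×0.104)² = 0.0108
  d term: (2×0.0243)² = 0.00236
  c term: (-2×0.0739)² = 0.0218
Total = 0.131. Share from y = 0.0108/0.131 = 0.0829.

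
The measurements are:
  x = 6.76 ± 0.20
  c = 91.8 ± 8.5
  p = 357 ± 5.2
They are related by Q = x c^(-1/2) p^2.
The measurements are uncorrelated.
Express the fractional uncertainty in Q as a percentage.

Q is a product of powers, so relative uncertainties combine in quadrature:
  (1·δx/x)² = (1×0.0296)² = 0.000875;  (−½·δc/c)² = (-0.5×0.0926)² = 0.00214;  (2·δp/p)² = (2×0.0146)² = 0.000849
δQ/Q = √(0.00387) = 0.0622

6.22%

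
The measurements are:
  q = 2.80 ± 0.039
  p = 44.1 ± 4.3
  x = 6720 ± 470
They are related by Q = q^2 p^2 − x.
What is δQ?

Let w = q^2·p^2 = 15200. δw/w = √((2·δq/q)² + (2·δp/p)²) = √(0.000776 + 0.0380) = 0.197, so δw = 3000.
Q = w − x: δQ = √(δw² + δx²) = √(9.02e+06 + 2.21e+05) = 3040

3040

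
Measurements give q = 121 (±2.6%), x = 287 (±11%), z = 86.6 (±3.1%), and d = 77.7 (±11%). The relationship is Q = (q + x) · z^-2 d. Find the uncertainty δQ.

Let u = q + x = 408. δu = √(δq² + δx²) = √(9.90 + 997) = 31.7, so δu/u = 0.0778.
Q is then a monomial in u, z, d:
δQ/Q = √((δu/u)² + (-2·δz/z)² + (1·δd/d)²) = √(0.00605 + 0.00384 + 0.0121) = 0.148
Q = 4.23, so δQ = 0.148 × 4.23 = 0.627.

0.627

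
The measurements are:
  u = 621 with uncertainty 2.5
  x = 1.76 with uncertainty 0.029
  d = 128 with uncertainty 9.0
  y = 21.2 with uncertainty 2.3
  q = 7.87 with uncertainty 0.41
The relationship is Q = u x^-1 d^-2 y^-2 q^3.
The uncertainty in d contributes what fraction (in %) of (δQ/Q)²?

21.6%

(δQ/Q)² = (1·δu/u)² + (-1·δx/x)² + (-2·δd/d)² + (-2·δy/y)² + (3·δq/q)²
  u term: (1×0.00403)² = 1.62e-05
  x term: (-1×0.0165)² = 0.000272
  d term: (-2×0.0703)² = 0.0198
  y term: (-2×0.108)² = 0.0471
  q term: (3×0.0521)² = 0.0244
Total = 0.0916. Share from d = 0.0198/0.0916 = 0.216.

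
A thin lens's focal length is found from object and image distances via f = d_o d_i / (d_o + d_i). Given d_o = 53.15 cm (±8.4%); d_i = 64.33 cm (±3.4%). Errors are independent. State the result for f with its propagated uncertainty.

∂f/∂d_o = (d_i/(d_o+d_i))² = 0.300;  ∂f/∂d_i = (d_o/(d_o+d_i))² = 0.205
δf = √((∂f/∂d_o · δd_o)² + (∂f/∂d_i · δd_i)²) = √(1.79 + 0.200) = 1.41 cm
f = 29.10 cm.

29.10 ± 1.41 cm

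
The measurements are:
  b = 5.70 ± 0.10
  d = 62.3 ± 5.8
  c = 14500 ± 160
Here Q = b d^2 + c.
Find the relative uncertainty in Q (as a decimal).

Let p = b·d^2 = 22100. δp/p = √((1·δb/b)² + (2·δd/d)²) = √(0.000308 + 0.0347) = 0.187, so δp = 4140.
Q = p + c: δQ = √(δp² + δc²) = √(1.71e+07 + 25600) = 4140
Q = 36600, so δQ/Q = 4140/36600 = 0.113.

0.113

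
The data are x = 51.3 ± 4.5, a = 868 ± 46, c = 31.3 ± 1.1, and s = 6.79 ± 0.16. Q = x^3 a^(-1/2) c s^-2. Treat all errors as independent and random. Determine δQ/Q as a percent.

27.1%

Relative error in a monomial: (δQ/Q)² = Σ (nᵢ · δxᵢ/xᵢ)².
  (3·δx/x)² = (3×0.0877)² = 0.0693;  (−½·δa/a)² = (-0.5×0.0530)² = 0.000702;  (1·δc/c)² = (1×0.0351)² = 0.00124;  (-2·δs/s)² = (-2×0.0236)² = 0.00222
δQ/Q = √(0.0734) = 0.271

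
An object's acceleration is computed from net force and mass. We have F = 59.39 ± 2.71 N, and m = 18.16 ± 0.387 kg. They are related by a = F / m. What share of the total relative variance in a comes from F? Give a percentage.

82.1%

(δa/a)² = (1·δF/F)² + (-1·δm/m)²
  F term: (1×0.0456)² = 0.00208
  m term: (-1×0.0213)² = 0.000454
Total = 0.00254. Share from F = 0.00208/0.00254 = 0.821.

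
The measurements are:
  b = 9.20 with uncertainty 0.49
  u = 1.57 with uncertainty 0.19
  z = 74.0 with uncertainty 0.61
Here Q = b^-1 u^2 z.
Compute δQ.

Since Q is a product/quotient, work with relative uncertainties:
  (-1·δb/b)² = (-1×0.0533)² = 0.00284;  (2·δu/u)² = (2×0.121)² = 0.0586;  (1·δz/z)² = (1×0.00824)² = 6.8e-05
δQ/Q = √(0.0615) = 0.248
Q = 19.8, so δQ = 0.248 × 19.8 = 4.92.

4.92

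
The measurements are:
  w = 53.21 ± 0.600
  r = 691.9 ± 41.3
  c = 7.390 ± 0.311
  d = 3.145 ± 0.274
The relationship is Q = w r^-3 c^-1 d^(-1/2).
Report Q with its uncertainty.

For a monomial Q ∝ w, r^-3, c^-1, d^(-1/2), fractional errors add in quadrature:
  (1·δw/w)² = (1×0.0113)² = 0.000127;  (-3·δr/r)² = (-3×0.0597)² = 0.0321;  (-1·δc/c)² = (-1×0.0421)² = 0.00177;  (−½·δd/d)² = (-0.5×0.0871)² = 0.00190
δQ/Q = √(0.0359) = 0.189
Q = 1.226e-08, so δQ = 0.189 × 1.226e-08 = 2.32e-09.

(1.226 ± 0.232) × 10^-8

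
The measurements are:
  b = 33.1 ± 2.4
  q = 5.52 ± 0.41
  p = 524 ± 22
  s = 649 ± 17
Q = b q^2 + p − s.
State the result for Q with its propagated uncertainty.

Let w = b·q^2 = 1010. δw/w = √((1·δb/b)² + (2·δq/q)²) = √(0.00526 + 0.0221) = 0.165, so δw = 167.
Q = w + p − s: δQ = √(δw² + δp² + δs²) = √(27800 + 484 + 289) = 169
Q = 884.

884 ± 169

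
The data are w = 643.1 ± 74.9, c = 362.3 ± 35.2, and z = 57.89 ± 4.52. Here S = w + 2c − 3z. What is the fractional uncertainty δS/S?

Each term contributes (cᵢ δxᵢ)² to (δS)²:
  (δw)² = 5610;  (2·δc)² = 4960;  (3·δz)² = 184
δS = √(10800) = 104
S = 1194, so δS/S = 104/1194 = 0.0868.

0.0868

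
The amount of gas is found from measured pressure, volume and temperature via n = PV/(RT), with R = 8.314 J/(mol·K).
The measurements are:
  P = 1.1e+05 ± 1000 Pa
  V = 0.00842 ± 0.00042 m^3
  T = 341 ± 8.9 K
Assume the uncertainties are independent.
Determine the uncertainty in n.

Since n is a product/quotient, work with relative uncertainties:
  (1·δP/P)² = (1×0.00909)² = 8.26e-05;  (1·δV/V)² = (1×0.0499)² = 0.00249;  (-1·δT/T)² = (-1×0.0261)² = 0.000681
δn/n = √(0.00325) = 0.0570
n = 0.327 mol, so δn = 0.0570 × 0.327 = 0.0186 mol.

0.0186 mol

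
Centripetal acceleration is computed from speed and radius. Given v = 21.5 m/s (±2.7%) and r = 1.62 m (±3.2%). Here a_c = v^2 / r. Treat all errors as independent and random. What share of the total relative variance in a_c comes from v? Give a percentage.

(δa_c/a_c)² = (2·δv/v)² + (-1·δr/r)²
  v term: (2×0.0270)² = 0.00292
  r term: (-1×0.0320)² = 0.00102
Total = 0.00394. Share from v = 0.00292/0.00394 = 0.740.

74.0%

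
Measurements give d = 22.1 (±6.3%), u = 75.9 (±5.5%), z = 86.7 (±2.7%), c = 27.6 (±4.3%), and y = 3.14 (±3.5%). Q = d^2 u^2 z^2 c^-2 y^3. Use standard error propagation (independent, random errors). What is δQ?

Relative error in a monomial: (δQ/Q)² = Σ (nᵢ · δxᵢ/xᵢ)².
  (2·δd/d)² = (2×0.0630)² = 0.0159;  (2·δu/u)² = (2×0.0550)² = 0.0121;  (2·δz/z)² = (2×0.0270)² = 0.00292;  (-2·δc/c)² = (-2×0.0430)² = 0.00740;  (3·δy/y)² = (3×0.0350)² = 0.0110
δQ/Q = √(0.0493) = 0.222
Q = 8.6e+08, so δQ = 0.222 × 8.6e+08 = 1.91e+08.

1.91e+08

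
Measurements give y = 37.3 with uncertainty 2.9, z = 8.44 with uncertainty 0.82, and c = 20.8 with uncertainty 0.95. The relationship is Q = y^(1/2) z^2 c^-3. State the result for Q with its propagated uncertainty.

0.0483 ± 0.0116

Products/powers → add relative errors in quadrature, weighted by exponent:
  (½·δy/y)² = (0.5×0.0777)² = 0.00151;  (2·δz/z)² = (2×0.0972)² = 0.0378;  (-3·δc/c)² = (-3×0.0457)² = 0.0188
δQ/Q = √(0.0580) = 0.241
Q = 0.0483, so δQ = 0.241 × 0.0483 = 0.0116.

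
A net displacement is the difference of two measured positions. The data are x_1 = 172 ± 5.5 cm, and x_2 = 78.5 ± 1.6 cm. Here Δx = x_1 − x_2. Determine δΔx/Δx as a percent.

Δx is a linear combination, so absolute uncertainties add in quadrature:
  (δx_1)² = 30.2;  (δx_2)² = 2.56
δΔx = √(32.8) = 5.73 cm
Δx = 93.5 cm, so δΔx/Δx = 5.73/93.5 = 0.0613.

6.13%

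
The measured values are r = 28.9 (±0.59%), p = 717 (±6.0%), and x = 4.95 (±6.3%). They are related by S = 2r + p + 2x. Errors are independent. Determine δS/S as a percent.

5.48%

S is a linear combination, so absolute uncertainties add in quadrature:
  (2·δr)² = 0.116;  (δp)² = 1850;  (2·δx)² = 0.389
δS = √(1850) = 43.0
S = 785, so δS/S = 43.0/785 = 0.0548.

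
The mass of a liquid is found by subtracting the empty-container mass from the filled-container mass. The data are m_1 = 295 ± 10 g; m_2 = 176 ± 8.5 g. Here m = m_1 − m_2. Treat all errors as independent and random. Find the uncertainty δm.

13.1 g

Absolute uncertainties add in quadrature for a linear combination:
  (δm_1)² = 100;  (δm_2)² = 72.2
δm = √(172) = 13.1 g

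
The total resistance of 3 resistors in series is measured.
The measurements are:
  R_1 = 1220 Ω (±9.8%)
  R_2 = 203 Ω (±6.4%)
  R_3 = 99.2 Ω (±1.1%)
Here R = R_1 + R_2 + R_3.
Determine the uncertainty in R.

120 Ω

Sums and differences: (δR)² = Σ (cᵢ δxᵢ)².
  (δR_1)² = 14300;  (δR_2)² = 169;  (δR_3)² = 1.19
δR = √(14500) = 120 Ω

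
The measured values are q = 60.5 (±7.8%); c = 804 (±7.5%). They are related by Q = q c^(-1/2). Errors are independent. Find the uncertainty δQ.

0.185

Each factor contributes (exponent × relative error)² to (δQ/Q)²:
  (1·δq/q)² = (1×0.0780)² = 0.00608;  (−½·δc/c)² = (-0.5×0.0750)² = 0.00141
δQ/Q = √(0.00749) = 0.0865
Q = 2.13, so δQ = 0.0865 × 2.13 = 0.185.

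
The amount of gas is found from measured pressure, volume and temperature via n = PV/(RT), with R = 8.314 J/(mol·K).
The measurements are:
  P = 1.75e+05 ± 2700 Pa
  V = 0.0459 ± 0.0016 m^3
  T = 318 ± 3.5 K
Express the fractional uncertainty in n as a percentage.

Each factor contributes (exponent × relative error)² to (δn/n)²:
  (1·δP/P)² = (1×0.0154)² = 0.000238;  (1·δV/V)² = (1×0.0349)² = 0.00122;  (-1·δT/T)² = (-1×0.0110)² = 0.000121
δn/n = √(0.00157) = 0.0397

3.97%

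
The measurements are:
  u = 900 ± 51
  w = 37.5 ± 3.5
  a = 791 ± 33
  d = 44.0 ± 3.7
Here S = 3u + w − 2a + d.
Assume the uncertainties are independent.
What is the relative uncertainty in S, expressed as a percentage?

For a sum/difference, combine absolute errors in quadrature:
  (3·δu)² = 23400;  (δw)² = 12.2;  (2·δa)² = 4360;  (δd)² = 13.7
δS = √(27800) = 167
S = 1200, so δS/S = 167/1200 = 0.139.

13.9%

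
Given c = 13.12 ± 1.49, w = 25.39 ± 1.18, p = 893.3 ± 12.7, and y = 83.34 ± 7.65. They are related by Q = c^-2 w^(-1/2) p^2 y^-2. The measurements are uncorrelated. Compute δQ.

Q is a product of powers, so relative uncertainties combine in quadrature:
  (-2·δc/c)² = (-2×0.114)² = 0.0516;  (−½·δw/w)² = (-0.5×0.0465)² = 0.000540;  (2·δp/p)² = (2×0.0142)² = 0.000808;  (-2·δy/y)² = (-2×0.0918)² = 0.0337
δQ/Q = √(0.0866) = 0.294
Q = 0.1325, so δQ = 0.294 × 0.1325 = 0.0390.

0.0390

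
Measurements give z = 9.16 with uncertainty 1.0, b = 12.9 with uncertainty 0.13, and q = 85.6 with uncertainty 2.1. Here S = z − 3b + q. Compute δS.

Sums and differences: (δS)² = Σ (cᵢ δxᵢ)².
  (δz)² = 1.00;  (3·δb)² = 0.152;  (δq)² = 4.41
δS = √(5.56) = 2.36

2.36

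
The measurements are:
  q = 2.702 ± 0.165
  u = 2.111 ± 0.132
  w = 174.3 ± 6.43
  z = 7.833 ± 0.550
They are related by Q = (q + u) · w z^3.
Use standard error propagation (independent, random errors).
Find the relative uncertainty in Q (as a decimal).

0.218

Let h = q + u = 4.813. δh = √(δq² + δu²) = √(0.0272 + 0.0174) = 0.211, so δh/h = 0.0439.
Q is then a monomial in h, w, z:
δQ/Q = √((δh/h)² + (1·δw/w)² + (3·δz/z)²) = √(0.00193 + 0.00136 + 0.0444) = 0.218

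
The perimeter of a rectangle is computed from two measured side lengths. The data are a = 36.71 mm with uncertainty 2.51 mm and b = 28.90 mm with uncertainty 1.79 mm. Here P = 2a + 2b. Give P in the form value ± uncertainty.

131.2 ± 6.17 mm

Each term contributes (cᵢ δxᵢ)² to (δP)²:
  (2·δa)² = 25.2;  (2·δb)² = 12.8
δP = √(38.0) = 6.17 mm
P = 131.2 mm.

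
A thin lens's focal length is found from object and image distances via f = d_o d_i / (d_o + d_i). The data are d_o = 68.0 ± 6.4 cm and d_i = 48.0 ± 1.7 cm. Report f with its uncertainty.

28.1 ± 1.24 cm

∂f/∂d_o = (d_i/(d_o+d_i))² = 0.171;  ∂f/∂d_i = (d_o/(d_o+d_i))² = 0.344
δf = √((∂f/∂d_o · δd_o)² + (∂f/∂d_i · δd_i)²) = √(1.20 + 0.341) = 1.24 cm
f = 28.1 cm.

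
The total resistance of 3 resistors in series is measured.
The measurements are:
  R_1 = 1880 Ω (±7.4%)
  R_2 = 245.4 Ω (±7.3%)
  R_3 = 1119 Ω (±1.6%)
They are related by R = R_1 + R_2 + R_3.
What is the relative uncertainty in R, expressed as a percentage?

Each term contributes (cᵢ δxᵢ)² to (δR)²:
  (δR_1)² = 19400;  (δR_2)² = 321;  (δR_3)² = 321
δR = √(20000) = 141 Ω
R = 3244 Ω, so δR/R = 141/3244 = 0.0436.

4.36%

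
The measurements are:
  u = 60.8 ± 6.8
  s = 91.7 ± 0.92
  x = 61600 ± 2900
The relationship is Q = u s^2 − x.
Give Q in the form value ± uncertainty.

(4.50 ± 0.582) × 10^5

Let p = u·s^2 = 5.11e+05. δp/p = √((1·δu/u)² + (2·δs/s)²) = √(0.0125 + 0.000403) = 0.114, so δp = 58100.
Q = p − x: δQ = √(δp² + δx²) = √(3.37e+09 + 8.41e+06) = 58200
Q = 4.5e+05.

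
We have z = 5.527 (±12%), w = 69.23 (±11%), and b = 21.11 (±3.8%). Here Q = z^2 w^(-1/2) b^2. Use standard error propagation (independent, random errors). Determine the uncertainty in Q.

422

Products/powers → add relative errors in quadrature, weighted by exponent:
  (2·δz/z)² = (2×0.120)² = 0.0576;  (−½·δw/w)² = (-0.5×0.110)² = 0.00302;  (2·δb/b)² = (2×0.0380)² = 0.00578
δQ/Q = √(0.0664) = 0.258
Q = 1636, so δQ = 0.258 × 1636 = 422.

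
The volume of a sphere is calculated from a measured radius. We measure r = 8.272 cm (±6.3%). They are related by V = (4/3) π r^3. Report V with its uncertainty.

Products/powers → add relative errors in quadrature, weighted by exponent:
  (3·δr/r)² = (3×0.0630)² = 0.0357
δV/V = √(0.0357) = 0.189
V = 2371 cm^3, so δV = 0.189 × 2371 = 448 cm^3.

2371 ± 448 cm^3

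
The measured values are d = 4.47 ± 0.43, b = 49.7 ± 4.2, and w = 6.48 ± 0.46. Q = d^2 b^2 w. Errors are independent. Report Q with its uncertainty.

Products/powers → add relative errors in quadrature, weighted by exponent:
  (2·δd/d)² = (2×0.0962)² = 0.0370;  (2·δb/b)² = (2×0.0845)² = 0.0286;  (1·δw/w)² = (1×0.0710)² = 0.00504
δQ/Q = √(0.0706) = 0.266
Q = 3.2e+05, so δQ = 0.266 × 3.2e+05 = 85000.

(3.20 ± 0.850) × 10^5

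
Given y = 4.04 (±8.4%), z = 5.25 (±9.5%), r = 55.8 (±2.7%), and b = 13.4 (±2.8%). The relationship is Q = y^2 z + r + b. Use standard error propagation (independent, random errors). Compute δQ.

Let p = y^2·z = 85.7. δp/p = √((2·δy/y)² + (1·δz/z)²) = √(0.0282 + 0.00903) = 0.193, so δp = 16.5.
Q = p + r + b: δQ = √(δp² + δr² + δb²) = √(274 + 2.27 + 0.141) = 16.6

16.6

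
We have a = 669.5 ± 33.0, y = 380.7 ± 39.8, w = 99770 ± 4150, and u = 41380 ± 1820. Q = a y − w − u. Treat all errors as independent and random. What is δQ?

29800

Let p = a·y = 254900. δp/p = √((1·δa/a)² + (1·δy/y)²) = √(0.00243 + 0.0109) = 0.116, so δp = 29500.
Q = p − w − u: δQ = √(δp² + δw² + δu²) = √(8.68e+08 + 1.72e+07 + 3.31e+06) = 29800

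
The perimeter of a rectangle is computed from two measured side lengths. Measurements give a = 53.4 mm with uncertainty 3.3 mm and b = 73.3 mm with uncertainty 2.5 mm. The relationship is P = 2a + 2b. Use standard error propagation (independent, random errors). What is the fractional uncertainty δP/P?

0.0327

Absolute uncertainties add in quadrature for a linear combination:
  (2·δa)² = 43.6;  (2·δb)² = 25.0
δP = √(68.6) = 8.28 mm
P = 253 mm, so δP/P = 8.28/253 = 0.0327.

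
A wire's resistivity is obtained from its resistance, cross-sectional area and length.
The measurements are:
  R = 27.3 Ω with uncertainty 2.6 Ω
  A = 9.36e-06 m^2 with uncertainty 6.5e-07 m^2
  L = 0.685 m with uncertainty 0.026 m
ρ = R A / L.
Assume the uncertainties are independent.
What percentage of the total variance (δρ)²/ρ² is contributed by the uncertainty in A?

(δρ/ρ)² = (1·δR/R)² + (1·δA/A)² + (-1·δL/L)²
  R term: (1×0.0952)² = 0.00907
  A term: (1×0.0694)² = 0.00482
  L term: (-1×0.0380)² = 0.00144
Total = 0.0153. Share from A = 0.00482/0.0153 = 0.315.

31.5%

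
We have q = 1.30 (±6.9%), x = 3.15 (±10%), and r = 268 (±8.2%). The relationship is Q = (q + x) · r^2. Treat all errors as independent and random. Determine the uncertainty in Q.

57500

Let u = q + x = 4.45. δu = √(δq² + δx²) = √(0.00805 + 0.0992) = 0.328, so δu/u = 0.0736.
Q is then a monomial in u, r:
δQ/Q = √((δu/u)² + (2·δr/r)²) = √(0.00542 + 0.0269) = 0.180
Q = 3.2e+05, so δQ = 0.180 × 3.2e+05 = 57500.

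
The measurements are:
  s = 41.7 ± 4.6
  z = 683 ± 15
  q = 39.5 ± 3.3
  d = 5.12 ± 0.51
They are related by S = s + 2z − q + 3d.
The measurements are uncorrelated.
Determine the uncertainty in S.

30.6

Each term contributes (cᵢ δxᵢ)² to (δS)²:
  (δs)² = 21.2;  (2·δz)² = 900;  (δq)² = 10.9;  (3·δd)² = 2.34
δS = √(934) = 30.6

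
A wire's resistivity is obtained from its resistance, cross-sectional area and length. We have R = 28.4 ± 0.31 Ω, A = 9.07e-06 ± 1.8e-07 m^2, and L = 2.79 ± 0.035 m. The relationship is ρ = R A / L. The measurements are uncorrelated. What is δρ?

2.39e-06 Ω·m

For a monomial ρ ∝ R, A, L^-1, fractional errors add in quadrature:
  (1·δR/R)² = (1×0.0109)² = 0.000119;  (1·δA/A)² = (1×0.0198)² = 0.000394;  (-1·δL/L)² = (-1×0.0125)² = 0.000157
δρ/ρ = √(0.000670) = 0.0259
ρ = 9.23e-05 Ω·m, so δρ = 0.0259 × 9.23e-05 = 2.39e-06 Ω·m.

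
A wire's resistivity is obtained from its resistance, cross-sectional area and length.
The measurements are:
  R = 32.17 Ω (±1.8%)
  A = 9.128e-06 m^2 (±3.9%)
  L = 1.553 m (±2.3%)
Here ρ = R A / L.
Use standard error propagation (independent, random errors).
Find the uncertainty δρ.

For a monomial ρ ∝ R, A, L^-1, fractional errors add in quadrature:
  (1·δR/R)² = (1×0.0180)² = 0.000324;  (1·δA/A)² = (1×0.0390)² = 0.00152;  (-1·δL/L)² = (-1×0.0230)² = 0.000529
δρ/ρ = √(0.00237) = 0.0487
ρ = 0.0001891 Ω·m, so δρ = 0.0487 × 0.0001891 = 9.21e-06 Ω·m.

9.21e-06 Ω·m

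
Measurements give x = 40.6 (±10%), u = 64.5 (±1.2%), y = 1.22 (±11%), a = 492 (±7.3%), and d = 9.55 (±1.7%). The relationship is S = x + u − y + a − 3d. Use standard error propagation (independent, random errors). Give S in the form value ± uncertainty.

567 ± 36.2

Each term contributes (cᵢ δxᵢ)² to (δS)²:
  (δx)² = 16.5;  (δu)² = 0.599;  (δy)² = 0.0180;  (δa)² = 1290;  (3·δd)² = 0.237
δS = √(1310) = 36.2
S = 567.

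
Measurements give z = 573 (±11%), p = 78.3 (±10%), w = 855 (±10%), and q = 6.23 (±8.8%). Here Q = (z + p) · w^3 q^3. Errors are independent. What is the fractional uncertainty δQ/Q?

0.411

Let u = z + p = 651. δu = √(δz² + δp²) = √(3970 + 61.3) = 63.5, so δu/u = 0.0975.
Q is then a monomial in u, w, q:
δQ/Q = √((δu/u)² + (3·δw/w)² + (3·δq/q)²) = √(0.00951 + 0.0900 + 0.0697) = 0.411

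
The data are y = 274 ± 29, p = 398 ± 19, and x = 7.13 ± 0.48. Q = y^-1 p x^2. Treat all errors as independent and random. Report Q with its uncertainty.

73.8 ± 13.1

Each factor contributes (exponent × relative error)² to (δQ/Q)²:
  (-1·δy/y)² = (-1×0.106)² = 0.0112;  (1·δp/p)² = (1×0.0477)² = 0.00228;  (2·δx/x)² = (2×0.0673)² = 0.0181
δQ/Q = √(0.0316) = 0.178
Q = 73.8, so δQ = 0.178 × 73.8 = 13.1.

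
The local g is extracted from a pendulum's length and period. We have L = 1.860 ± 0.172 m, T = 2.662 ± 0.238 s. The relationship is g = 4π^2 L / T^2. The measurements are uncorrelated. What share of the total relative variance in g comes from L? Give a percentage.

21.1%

(δg/g)² = (1·δL/L)² + (-2·δT/T)²
  L term: (1×0.0925)² = 0.00855
  T term: (-2×0.0894)² = 0.0320
Total = 0.0405. Share from L = 0.00855/0.0405 = 0.211.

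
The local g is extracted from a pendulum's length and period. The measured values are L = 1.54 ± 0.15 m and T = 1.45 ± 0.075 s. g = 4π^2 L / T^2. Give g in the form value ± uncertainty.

28.9 ± 4.11 m/s^2

Since g is a product/quotient, work with relative uncertainties:
  (1·δL/L)² = (1×0.0974)² = 0.00949;  (-2·δT/T)² = (-2×0.0517)² = 0.0107
δg/g = √(0.0202) = 0.142
g = 28.9 m/s^2, so δg = 0.142 × 28.9 = 4.11 m/s^2.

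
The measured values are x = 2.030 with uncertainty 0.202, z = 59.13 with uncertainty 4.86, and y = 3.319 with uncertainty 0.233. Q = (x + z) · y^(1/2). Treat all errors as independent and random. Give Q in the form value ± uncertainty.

Let u = x + z = 61.16. δu = √(δx² + δz²) = √(0.0408 + 23.6) = 4.86, so δu/u = 0.0795.
Q is then a monomial in u, y:
δQ/Q = √((δu/u)² + (½·δy/y)²) = √(0.00633 + 0.00123) = 0.0869
Q = 111.4, so δQ = 0.0869 × 111.4 = 9.69.

111.4 ± 9.69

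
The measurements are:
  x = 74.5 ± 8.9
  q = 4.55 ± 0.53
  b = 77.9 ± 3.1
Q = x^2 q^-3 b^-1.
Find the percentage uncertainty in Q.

42.5%

Products/powers → add relative errors in quadrature, weighted by exponent:
  (2·δx/x)² = (2×0.119)² = 0.0571;  (-3·δq/q)² = (-3×0.116)² = 0.122;  (-1·δb/b)² = (-1×0.0398)² = 0.00158
δQ/Q = √(0.181) = 0.425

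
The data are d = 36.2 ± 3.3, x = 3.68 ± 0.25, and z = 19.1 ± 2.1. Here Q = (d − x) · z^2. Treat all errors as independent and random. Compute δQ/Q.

0.242

Let u = d − x = 32.5. δu = √(δd² + δx²) = √(10.9 + 0.0625) = 3.31, so δu/u = 0.102.
Q is then a monomial in u, z:
δQ/Q = √((δu/u)² + (2·δz/z)²) = √(0.0104 + 0.0484) = 0.242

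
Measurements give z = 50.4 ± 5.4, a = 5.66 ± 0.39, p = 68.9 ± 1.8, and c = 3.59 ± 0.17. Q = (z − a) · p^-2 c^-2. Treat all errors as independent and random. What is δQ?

Let u = z − a = 44.7. δu = √(δz² + δa²) = √(29.2 + 0.152) = 5.41, so δu/u = 0.121.
Q is then a monomial in u, p, c:
δQ/Q = √((δu/u)² + (-2·δp/p)² + (-2·δc/c)²) = √(0.0146 + 0.00273 + 0.00897) = 0.162
Q = 0.000731, so δQ = 0.162 × 0.000731 = 0.000119.

0.000119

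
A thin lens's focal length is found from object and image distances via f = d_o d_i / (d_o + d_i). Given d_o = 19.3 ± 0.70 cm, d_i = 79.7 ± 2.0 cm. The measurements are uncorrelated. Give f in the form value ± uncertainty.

∂f/∂d_o = (d_i/(d_o+d_i))² = 0.648;  ∂f/∂d_i = (d_o/(d_o+d_i))² = 0.0380
δf = √((∂f/∂d_o · δd_o)² + (∂f/∂d_i · δd_i)²) = √(0.206 + 0.00578) = 0.460 cm
f = 15.5 cm.

15.5 ± 0.460 cm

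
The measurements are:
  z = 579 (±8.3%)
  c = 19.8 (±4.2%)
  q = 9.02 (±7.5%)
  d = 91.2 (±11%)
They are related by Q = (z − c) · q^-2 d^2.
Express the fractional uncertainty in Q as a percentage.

28.0%

Let u = z − c = 559. δu = √(δz² + δc²) = √(2310 + 0.692) = 48.1, so δu/u = 0.0860.
Q is then a monomial in u, q, d:
δQ/Q = √((δu/u)² + (-2·δq/q)² + (2·δd/d)²) = √(0.00739 + 0.0225 + 0.0484) = 0.280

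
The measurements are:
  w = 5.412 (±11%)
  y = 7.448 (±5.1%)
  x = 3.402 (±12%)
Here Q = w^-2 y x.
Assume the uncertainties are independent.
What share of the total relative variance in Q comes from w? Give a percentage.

74.0%

(δQ/Q)² = (-2·δw/w)² + (1·δy/y)² + (1·δx/x)²
  w term: (-2×0.110)² = 0.0484
  y term: (1×0.0510)² = 0.00260
  x term: (1×0.120)² = 0.0144
Total = 0.0654. Share from w = 0.0484/0.0654 = 0.740.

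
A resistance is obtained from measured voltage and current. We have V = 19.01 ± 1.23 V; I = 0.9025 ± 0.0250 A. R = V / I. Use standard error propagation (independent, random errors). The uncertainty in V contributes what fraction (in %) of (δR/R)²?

(δR/R)² = (1·δV/V)² + (-1·δI/I)²
  V term: (1×0.0647)² = 0.00419
  I term: (-1×0.0277)² = 0.000767
Total = 0.00495. Share from V = 0.00419/0.00495 = 0.845.

84.5%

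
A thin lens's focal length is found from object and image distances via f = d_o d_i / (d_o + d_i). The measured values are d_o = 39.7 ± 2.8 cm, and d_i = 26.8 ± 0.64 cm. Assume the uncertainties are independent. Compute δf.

∂f/∂d_o = (d_i/(d_o+d_i))² = 0.162;  ∂f/∂d_i = (d_o/(d_o+d_i))² = 0.356
δf = √((∂f/∂d_o · δd_o)² + (∂f/∂d_i · δd_i)²) = √(0.207 + 0.0520) = 0.509 cm

0.509 cm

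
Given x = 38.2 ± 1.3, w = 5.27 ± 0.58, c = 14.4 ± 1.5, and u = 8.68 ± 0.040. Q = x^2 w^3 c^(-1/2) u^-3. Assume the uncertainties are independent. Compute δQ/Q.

0.341

Relative error in a monomial: (δQ/Q)² = Σ (nᵢ · δxᵢ/xᵢ)².
  (2·δx/x)² = (2×0.0340)² = 0.00463;  (3·δw/w)² = (3×0.110)² = 0.109;  (−½·δc/c)² = (-0.5×0.104)² = 0.00271;  (-3·δu/u)² = (-3×0.00461)² = 0.000191
δQ/Q = √(0.117) = 0.341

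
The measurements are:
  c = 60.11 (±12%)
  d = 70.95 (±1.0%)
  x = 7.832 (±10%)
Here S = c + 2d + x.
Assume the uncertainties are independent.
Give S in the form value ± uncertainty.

For a sum/difference, combine absolute errors in quadrature:
  (δc)² = 52.0;  (2·δd)² = 2.01;  (δx)² = 0.613
δS = √(54.7) = 7.39
S = 209.8.

209.8 ± 7.39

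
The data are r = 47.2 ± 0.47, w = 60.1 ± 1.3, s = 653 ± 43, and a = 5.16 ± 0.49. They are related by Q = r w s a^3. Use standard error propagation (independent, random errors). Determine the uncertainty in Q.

7.47e+07

Q is a product of powers, so relative uncertainties combine in quadrature:
  (1·δr/r)² = (1×0.00996)² = 9.92e-05;  (1·δw/w)² = (1×0.0216)² = 0.000468;  (1·δs/s)² = (1×0.0658)² = 0.00434;  (3·δa/a)² = (3×0.0950)² = 0.0812
δQ/Q = √(0.0861) = 0.293
Q = 2.54e+08, so δQ = 0.293 × 2.54e+08 = 7.47e+07.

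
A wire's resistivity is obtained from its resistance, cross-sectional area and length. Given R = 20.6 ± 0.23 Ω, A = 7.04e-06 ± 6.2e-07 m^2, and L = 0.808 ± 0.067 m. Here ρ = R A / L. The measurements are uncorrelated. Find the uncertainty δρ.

2.18e-05 Ω·m

For a monomial ρ ∝ R, A, L^-1, fractional errors add in quadrature:
  (1·δR/R)² = (1×0.0112)² = 0.000125;  (1·δA/A)² = (1×0.0881)² = 0.00776;  (-1·δL/L)² = (-1×0.0829)² = 0.00688
δρ/ρ = √(0.0148) = 0.121
ρ = 0.000179 Ω·m, so δρ = 0.121 × 0.000179 = 2.18e-05 Ω·m.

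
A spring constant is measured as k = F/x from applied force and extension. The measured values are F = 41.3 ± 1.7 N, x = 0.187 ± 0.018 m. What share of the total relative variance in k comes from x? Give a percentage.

84.5%

(δk/k)² = (1·δF/F)² + (-1·δx/x)²
  F term: (1×0.0412)² = 0.00169
  x term: (-1×0.0963)² = 0.00927
Total = 0.0110. Share from x = 0.00927/0.0110 = 0.845.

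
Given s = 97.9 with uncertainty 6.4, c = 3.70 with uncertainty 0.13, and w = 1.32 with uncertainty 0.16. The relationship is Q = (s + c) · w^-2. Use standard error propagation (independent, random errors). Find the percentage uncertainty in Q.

Let u = s + c = 102. δu = √(δs² + δc²) = √(41.0 + 0.0169) = 6.40, so δu/u = 0.0630.
Q is then a monomial in u, w:
δQ/Q = √((δu/u)² + (-2·δw/w)²) = √(0.00397 + 0.0588) = 0.250

25.0%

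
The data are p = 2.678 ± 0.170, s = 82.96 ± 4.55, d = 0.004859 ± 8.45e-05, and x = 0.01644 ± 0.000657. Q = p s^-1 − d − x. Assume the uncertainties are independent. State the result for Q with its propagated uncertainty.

Let w = p·s^-1 = 0.03228. δw/w = √((1·δp/p)² + (-1·δs/s)²) = √(0.00403 + 0.00301) = 0.0839, so δw = 0.00271.
Q = w − d − x: δQ = √(δw² + δd² + δx²) = √(7.33e-06 + 7.14e-09 + 4.32e-07) = 0.00279
Q = 0.01098.

0.01098 ± 0.00279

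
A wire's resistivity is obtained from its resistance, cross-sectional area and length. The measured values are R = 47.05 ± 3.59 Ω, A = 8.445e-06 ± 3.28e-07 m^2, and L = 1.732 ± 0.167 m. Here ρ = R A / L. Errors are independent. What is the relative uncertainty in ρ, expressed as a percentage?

For a monomial ρ ∝ R, A, L^-1, fractional errors add in quadrature:
  (1·δR/R)² = (1×0.0763)² = 0.00582;  (1·δA/A)² = (1×0.0388)² = 0.00151;  (-1·δL/L)² = (-1×0.0964)² = 0.00930
δρ/ρ = √(0.0166) = 0.129

12.9%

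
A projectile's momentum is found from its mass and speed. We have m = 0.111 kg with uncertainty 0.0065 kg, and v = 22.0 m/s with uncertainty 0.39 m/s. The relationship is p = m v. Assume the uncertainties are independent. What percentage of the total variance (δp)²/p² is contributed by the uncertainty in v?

(δp/p)² = (1·δm/m)² + (1·δv/v)²
  m term: (1×0.0586)² = 0.00343
  v term: (1×0.0177)² = 0.000314
Total = 0.00374. Share from v = 0.000314/0.00374 = 0.0840.

8.40%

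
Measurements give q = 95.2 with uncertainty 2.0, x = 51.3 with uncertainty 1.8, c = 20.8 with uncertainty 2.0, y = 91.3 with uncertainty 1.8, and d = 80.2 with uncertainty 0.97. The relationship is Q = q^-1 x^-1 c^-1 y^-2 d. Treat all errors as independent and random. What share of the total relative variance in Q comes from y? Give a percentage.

12.3%

(δQ/Q)² = (-1·δq/q)² + (-1·δx/x)² + (-1·δc/c)² + (-2·δy/y)² + (1·δd/d)²
  q term: (-1×0.0210)² = 0.000441
  x term: (-1×0.0351)² = 0.00123
  c term: (-1×0.0962)² = 0.00925
  y term: (-2×0.0197)² = 0.00155
  d term: (1×0.0121)² = 0.000146
Total = 0.0126. Share from y = 0.00155/0.0126 = 0.123.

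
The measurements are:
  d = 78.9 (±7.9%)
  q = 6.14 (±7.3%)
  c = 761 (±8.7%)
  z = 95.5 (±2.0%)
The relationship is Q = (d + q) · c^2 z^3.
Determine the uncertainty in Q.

8.5e+12

Let u = d + q = 85.0. δu = √(δd² + δq²) = √(38.9 + 0.201) = 6.25, so δu/u = 0.0735.
Q is then a monomial in u, c, z:
δQ/Q = √((δu/u)² + (2·δc/c)² + (3·δz/z)²) = √(0.00540 + 0.0303 + 0.00360) = 0.198
Q = 4.29e+13, so δQ = 0.198 × 4.29e+13 = 8.5e+12.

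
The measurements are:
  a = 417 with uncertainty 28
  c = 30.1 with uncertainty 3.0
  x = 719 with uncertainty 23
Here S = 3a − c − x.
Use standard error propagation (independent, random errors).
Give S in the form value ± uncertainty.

502 ± 87.1

For a sum/difference, combine absolute errors in quadrature:
  (3·δa)² = 7060;  (δc)² = 9.00;  (δx)² = 529
δS = √(7590) = 87.1
S = 502.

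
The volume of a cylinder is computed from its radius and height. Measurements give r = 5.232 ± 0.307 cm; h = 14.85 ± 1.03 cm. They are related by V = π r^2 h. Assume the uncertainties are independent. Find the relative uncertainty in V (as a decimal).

0.136

Products/powers → add relative errors in quadrature, weighted by exponent:
  (2·δr/r)² = (2×0.0587)² = 0.0138;  (1·δh/h)² = (1×0.0694)² = 0.00481
δV/V = √(0.0186) = 0.136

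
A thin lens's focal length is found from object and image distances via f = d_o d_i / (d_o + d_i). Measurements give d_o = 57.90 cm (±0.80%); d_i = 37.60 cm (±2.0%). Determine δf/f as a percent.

1.25%

∂f/∂d_o = (d_i/(d_o+d_i))² = 0.155;  ∂f/∂d_i = (d_o/(d_o+d_i))² = 0.368
δf = √((∂f/∂d_o · δd_o)² + (∂f/∂d_i · δd_i)²) = √(0.00516 + 0.0764) = 0.286 cm
f = 22.80 cm, so δf/f = 0.286/22.80 = 0.0125.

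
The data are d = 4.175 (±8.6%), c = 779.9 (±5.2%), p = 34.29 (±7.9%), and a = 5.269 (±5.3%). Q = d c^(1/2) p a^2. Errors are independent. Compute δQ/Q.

Products/powers → add relative errors in quadrature, weighted by exponent:
  (1·δd/d)² = (1×0.0860)² = 0.00740;  (½·δc/c)² = (0.5×0.0520)² = 0.000676;  (1·δp/p)² = (1×0.0790)² = 0.00624;  (2·δa/a)² = (2×0.0530)² = 0.0112
δQ/Q = √(0.0255) = 0.160

0.160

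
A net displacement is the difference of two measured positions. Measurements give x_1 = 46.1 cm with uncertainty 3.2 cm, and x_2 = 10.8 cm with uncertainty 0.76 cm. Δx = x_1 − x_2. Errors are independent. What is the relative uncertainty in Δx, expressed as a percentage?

For a sum/difference, combine absolute errors in quadrature:
  (δx_1)² = 10.2;  (δx_2)² = 0.578
δΔx = √(10.8) = 3.29 cm
Δx = 35.3 cm, so δΔx/Δx = 3.29/35.3 = 0.0932.

9.32%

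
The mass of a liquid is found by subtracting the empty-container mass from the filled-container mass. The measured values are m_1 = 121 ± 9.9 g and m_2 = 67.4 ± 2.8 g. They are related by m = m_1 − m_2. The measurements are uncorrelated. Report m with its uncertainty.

Absolute uncertainties add in quadrature for a linear combination:
  (δm_1)² = 98.0;  (δm_2)² = 7.84
δm = √(106) = 10.3 g
m = 53.6 g.

53.6 ± 10.3 g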